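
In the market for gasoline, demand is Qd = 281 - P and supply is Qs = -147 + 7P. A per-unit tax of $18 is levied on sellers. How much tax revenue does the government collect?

Tax revenue = 3811.5

Pre-tax equilibrium: P* = 53.5, Q* = 227.5.
Tax on sellers shifts supply to Qs = -147 + 7(P − 18) = -273 + 7P.
281 - P = -273 + 7P gives buyer price Pb = 69.25; sellers receive Ps = 69.25 − 18 = 51.25.
New quantity: Q = 281 − 1(69.25) = 211.75.
Revenue = 18 × 211.75 = 3811.5.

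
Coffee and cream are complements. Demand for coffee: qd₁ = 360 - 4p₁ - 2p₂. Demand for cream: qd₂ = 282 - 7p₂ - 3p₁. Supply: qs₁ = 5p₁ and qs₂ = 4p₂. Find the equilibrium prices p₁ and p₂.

Market 1: 360 - 4p₁ - 2p₂ = 5p₁ → 9p₁ + 2p₂ = 360.
Market 2: 11p₂ + 3p₁ = 282.
Eliminating p₂: 11×(1) − 2×(2) gives 93p₁ = 3396, so p₁ = 1132/31.
Back-substitute into (2): p₂ = (282 − 3×1132/31) / 11 = 486/31.

p₁ = 1132/31, p₂ = 486/31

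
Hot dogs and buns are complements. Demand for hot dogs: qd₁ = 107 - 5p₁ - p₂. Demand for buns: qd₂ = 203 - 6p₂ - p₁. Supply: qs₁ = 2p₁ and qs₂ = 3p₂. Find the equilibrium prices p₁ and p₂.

p₁ = 380/31, p₂ = 657/31

Market 1: 107 - 5p₁ - p₂ = 2p₁ → 7p₁ + p₂ = 107.
Market 2: 9p₂ + p₁ = 203.
Eliminating p₂: 9×(1) − 1×(2) gives 62p₁ = 760, so p₁ = 380/31.
Back-substitute into (2): p₂ = (203 − 1×380/31) / 9 = 657/31.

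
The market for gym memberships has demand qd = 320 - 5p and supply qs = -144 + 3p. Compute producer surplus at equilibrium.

Equilibrium: 320 - 5p = -144 + 3p gives p* = 58, q* = 30.
Supply starts at p = 48 (where qs = 0).
PS = ½(58 − 48)(30) = 150.

Producer surplus = 150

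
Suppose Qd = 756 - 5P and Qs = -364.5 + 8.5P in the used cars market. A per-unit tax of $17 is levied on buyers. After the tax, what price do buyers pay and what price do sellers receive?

Pre-tax equilibrium: P* = 83, Q* = 341.
Tax on buyers shifts demand to Qd = 756 − 5(P + 17) = 671 - 5P.
671 - 5P = -364.5 + 8.5P gives seller price Ps = 2071/27; buyers pay Pb = 2071/27 + 17 = 2530/27.
New quantity: Q = 756 − 5(2530/27) = 7762/27.

Buyers pay 2530/27, sellers receive 2071/27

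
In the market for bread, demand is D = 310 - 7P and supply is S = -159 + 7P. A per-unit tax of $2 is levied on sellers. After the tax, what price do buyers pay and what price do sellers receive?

Pre-tax equilibrium: P* = 33.5, Q* = 75.5.
Tax on sellers shifts supply to S = -159 + 7(P − 2) = -173 + 7P.
310 - 7P = -173 + 7P gives buyer price Pb = 34.5; sellers receive Ps = 34.5 − 2 = 32.5.
New quantity: Q = 310 − 7(34.5) = 68.5.

Buyers pay $34.5, sellers receive $32.5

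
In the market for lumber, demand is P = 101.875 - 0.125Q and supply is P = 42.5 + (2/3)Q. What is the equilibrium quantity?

Set the two price expressions equal: 101.875 - 0.125Q = 42.5 + (2/3)Q.
59.375 = (19/24)Q, so Q* = 75.
P* = 101.875 − (0.125)(75) = 92.5.

Q* = 75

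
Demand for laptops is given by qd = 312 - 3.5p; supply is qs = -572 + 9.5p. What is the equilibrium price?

Set qd = qs: 312 - 3.5p = -572 + 9.5p.
884 = 13p, so p* = 68.
q* = 312 − 3.5(68) = 74.

p* = 68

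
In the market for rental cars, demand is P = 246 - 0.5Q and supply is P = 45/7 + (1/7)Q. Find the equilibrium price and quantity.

P* = 179/3, Q* = 1118/3

Set the two price expressions equal: 246 - 0.5Q = 45/7 + (1/7)Q.
1677/7 = (9/14)Q, so Q* = 1118/3.
P* = 246 − (0.5)(1118/3) = 179/3.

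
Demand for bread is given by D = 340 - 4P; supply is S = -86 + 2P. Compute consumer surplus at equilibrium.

Equilibrium: 340 - 4P = -86 + 2P gives P* = 71, Q* = 56.
Demand choke price (D = 0): P = 85.
CS = ½(85 − 71)(56) = 392.

Consumer surplus = 392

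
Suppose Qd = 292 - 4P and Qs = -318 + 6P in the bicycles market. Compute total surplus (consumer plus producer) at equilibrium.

Total surplus = 480

Equilibrium: 292 - 4P = -318 + 6P gives P* = 61, Q* = 48.
Demand choke price: P = 73; supply starts at P = 53.
CS = ½(73 − 61)(48) = 288; PS = ½(61 − 53)(48) = 192.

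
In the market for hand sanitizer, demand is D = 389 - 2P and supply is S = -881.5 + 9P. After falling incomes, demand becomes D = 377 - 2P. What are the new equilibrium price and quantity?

Original equilibrium: P* = 115.5, Q* = 158.
New equilibrium: 377 - 2P = -881.5 + 9P, so 1258.5 = 11P and P' = 2517/22; Q' = 377 − 2(2517/22) = 1630/11.

P' = 2517/22, Q' = 1630/11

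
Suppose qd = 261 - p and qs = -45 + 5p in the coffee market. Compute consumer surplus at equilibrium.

Consumer surplus = 22050

Equilibrium: 261 - p = -45 + 5p gives p* = 51, q* = 210.
Demand choke price (qd = 0): p = 261.
CS = ½(261 − 51)(210) = 22050.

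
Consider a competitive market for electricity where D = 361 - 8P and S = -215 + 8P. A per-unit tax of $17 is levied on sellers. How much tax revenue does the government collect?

Tax revenue = 85

Pre-tax equilibrium: P* = 36, Q* = 73.
Tax on sellers shifts supply to S = -215 + 8(P − 17) = -351 + 8P.
361 - 8P = -351 + 8P gives buyer price Pb = 44.5; sellers receive Ps = 44.5 − 17 = 27.5.
New quantity: Q = 361 − 8(44.5) = 5.
Revenue = 17 × 5 = 85.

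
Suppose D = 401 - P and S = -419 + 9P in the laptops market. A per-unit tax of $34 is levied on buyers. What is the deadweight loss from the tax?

Deadweight loss = 520.2

Pre-tax equilibrium: P* = 82, Q* = 319.
Tax on buyers shifts demand to D = 401 − 1(P + 34) = 367 - P.
367 - P = -419 + 9P gives seller price Ps = 78.6; buyers pay Pb = 78.6 + 34 = 112.6.
New quantity: Q = 401 − 1(112.6) = 288.4.
DWL = ½ × 34 × (319 − 288.4) = 520.2.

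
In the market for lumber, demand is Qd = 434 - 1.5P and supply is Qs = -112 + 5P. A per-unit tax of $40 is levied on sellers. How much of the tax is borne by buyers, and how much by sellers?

Pre-tax equilibrium: P* = 84, Q* = 308.
Tax on sellers shifts supply to Qs = -112 + 5(P − 40) = -312 + 5P.
434 - 1.5P = -312 + 5P gives buyer price Pb = 1492/13; sellers receive Ps = 1492/13 − 40 = 972/13.
New quantity: Q = 434 − 1.5(1492/13) = 3404/13.
Buyer burden = 1492/13 − 84 = 400/13; seller burden = 84 − 972/13 = 120/13.

Buyers bear 400/13, sellers bear 120/13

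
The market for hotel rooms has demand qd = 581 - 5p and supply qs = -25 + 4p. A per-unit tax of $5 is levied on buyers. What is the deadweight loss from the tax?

Deadweight loss = 250/9

Pre-tax equilibrium: p* = 202/3, q* = 733/3.
Tax on buyers shifts demand to qd = 581 − 5(p + 5) = 556 - 5p.
556 - 5p = -25 + 4p gives seller price ps = 581/9; buyers pay pb = 581/9 + 5 = 626/9.
New quantity: q = 581 − 5(626/9) = 2099/9.
DWL = ½ × 5 × (733/3 − 2099/9) = 250/9.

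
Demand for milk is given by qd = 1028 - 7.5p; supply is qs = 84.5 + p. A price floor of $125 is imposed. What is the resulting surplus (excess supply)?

Surplus = 119

Equilibrium price would be p* = 111, so the floor at 125 binds.
At p = 125: qd = 90.5, qs = 209.5.
Surplus = 209.5 − 90.5 = 119.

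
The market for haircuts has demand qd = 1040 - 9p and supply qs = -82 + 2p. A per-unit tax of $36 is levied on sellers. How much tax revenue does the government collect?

Pre-tax equilibrium: p* = 102, q* = 122.
Tax on sellers shifts supply to qs = -82 + 2(p − 36) = -154 + 2p.
1040 - 9p = -154 + 2p gives buyer price pb = 1194/11; sellers receive ps = 1194/11 − 36 = 798/11.
New quantity: q = 1040 − 9(1194/11) = 694/11.
Revenue = 36 × 694/11 = 24984/11.

Tax revenue = 24984/11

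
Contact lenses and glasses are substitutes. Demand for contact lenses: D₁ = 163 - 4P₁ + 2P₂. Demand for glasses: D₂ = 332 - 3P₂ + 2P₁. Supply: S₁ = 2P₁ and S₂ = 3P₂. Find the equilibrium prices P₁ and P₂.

P₁ = 51.3125, P₂ = 72.4375

Market 1: 163 - 4P₁ + 2P₂ = 2P₁ → 6P₁ - 2P₂ = 163.
Market 2: 6P₂ - 2P₁ = 332.
Eliminating P₂: 6×(1) + 2×(2) gives 32P₁ = 1642, so P₁ = 51.3125.
Back-substitute into (2): P₂ = (332 + 2×51.3125) / 6 = 72.4375.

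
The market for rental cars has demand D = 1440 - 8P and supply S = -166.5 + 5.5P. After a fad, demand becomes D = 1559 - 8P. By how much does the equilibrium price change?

ΔP = 238/27

Original equilibrium: P* = 119, Q* = 488.
New equilibrium: 1559 - 8P = -166.5 + 5.5P, so 1725.5 = 13.5P and P' = 3451/27; Q' = 1559 − 8(3451/27) = 14485/27.
Change in price: 3451/27 − 119 = 238/27.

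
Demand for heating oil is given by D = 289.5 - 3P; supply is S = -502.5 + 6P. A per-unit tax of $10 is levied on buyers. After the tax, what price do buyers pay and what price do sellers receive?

Buyers pay 284/3, sellers receive 254/3

Pre-tax equilibrium: P* = 88, Q* = 25.5.
Tax on buyers shifts demand to D = 289.5 − 3(P + 10) = 259.5 - 3P.
259.5 - 3P = -502.5 + 6P gives seller price Ps = 254/3; buyers pay Pb = 254/3 + 10 = 284/3.
New quantity: Q = 289.5 − 3(284/3) = 5.5.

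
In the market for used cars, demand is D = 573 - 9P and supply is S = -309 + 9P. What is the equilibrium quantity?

Set D = S: 573 - 9P = -309 + 9P.
882 = 18P, so P* = 49.
Q* = 573 − 9(49) = 132.

Q* = 132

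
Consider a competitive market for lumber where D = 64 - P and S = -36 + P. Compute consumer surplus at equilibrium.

Equilibrium: 64 - P = -36 + P gives P* = 50, Q* = 14.
Demand choke price (D = 0): P = 64.
CS = ½(64 − 50)(14) = 98.

Consumer surplus = 98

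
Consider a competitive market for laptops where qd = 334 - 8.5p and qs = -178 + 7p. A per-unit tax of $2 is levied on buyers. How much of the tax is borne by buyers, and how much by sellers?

Buyers bear 28/31, sellers bear 34/31

Pre-tax equilibrium: p* = 1024/31, q* = 1650/31.
Tax on buyers shifts demand to qd = 334 − 8.5(p + 2) = 317 - 8.5p.
317 - 8.5p = -178 + 7p gives seller price ps = 990/31; buyers pay pb = 990/31 + 2 = 1052/31.
New quantity: q = 334 − 8.5(1052/31) = 1412/31.
Buyer burden = 1052/31 − 1024/31 = 28/31; seller burden = 1024/31 − 990/31 = 34/31.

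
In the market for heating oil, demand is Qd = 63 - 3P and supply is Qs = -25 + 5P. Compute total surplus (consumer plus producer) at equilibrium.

Equilibrium: 63 - 3P = -25 + 5P gives P* = 11, Q* = 30.
Demand choke price: P = 21; supply starts at P = 5.
CS = ½(21 − 11)(30) = 150; PS = ½(11 − 5)(30) = 90.

Total surplus = 240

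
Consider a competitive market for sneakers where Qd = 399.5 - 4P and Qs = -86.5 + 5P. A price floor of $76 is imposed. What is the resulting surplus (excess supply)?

Surplus = 198

Equilibrium price would be P* = 54, so the floor at 76 binds.
At P = 76: Qd = 95.5, Qs = 293.5.
Surplus = 293.5 − 95.5 = 198.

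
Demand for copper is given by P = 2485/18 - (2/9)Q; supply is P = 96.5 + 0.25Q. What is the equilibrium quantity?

Q* = 88

Set the two price expressions equal: 2485/18 - (2/9)Q = 96.5 + 0.25Q.
374/9 = (17/36)Q, so Q* = 88.
P* = 2485/18 − (2/9)(88) = 118.5.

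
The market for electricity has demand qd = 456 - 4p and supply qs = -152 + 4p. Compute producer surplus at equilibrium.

Equilibrium: 456 - 4p = -152 + 4p gives p* = 76, q* = 152.
Supply starts at p = 38 (where qs = 0).
PS = ½(76 − 38)(152) = 2888.

Producer surplus = 2888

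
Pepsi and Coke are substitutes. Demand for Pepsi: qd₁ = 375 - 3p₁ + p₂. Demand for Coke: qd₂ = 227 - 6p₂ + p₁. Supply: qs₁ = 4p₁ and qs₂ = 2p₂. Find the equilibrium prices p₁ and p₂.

p₁ = 3227/55, p₂ = 1964/55

Market 1: 375 - 3p₁ + p₂ = 4p₁ → 7p₁ - p₂ = 375.
Market 2: 8p₂ - p₁ = 227.
Eliminating p₂: 8×(1) + 1×(2) gives 55p₁ = 3227, so p₁ = 3227/55.
Back-substitute into (2): p₂ = (227 + 1×3227/55) / 8 = 1964/55.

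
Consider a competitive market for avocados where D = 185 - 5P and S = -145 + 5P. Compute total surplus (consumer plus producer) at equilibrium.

Equilibrium: 185 - 5P = -145 + 5P gives P* = 33, Q* = 20.
Demand choke price: P = 37; supply starts at P = 29.
CS = ½(37 − 33)(20) = 40; PS = ½(33 − 29)(20) = 40.

Total surplus = 80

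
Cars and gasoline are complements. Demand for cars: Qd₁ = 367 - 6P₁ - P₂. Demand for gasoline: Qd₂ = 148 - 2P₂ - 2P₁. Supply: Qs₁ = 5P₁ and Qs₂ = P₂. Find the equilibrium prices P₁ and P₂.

Market 1: 367 - 6P₁ - P₂ = 5P₁ → 11P₁ + P₂ = 367.
Market 2: 3P₂ + 2P₁ = 148.
Eliminating P₂: 3×(1) − 1×(2) gives 31P₁ = 953, so P₁ = 953/31.
Back-substitute into (2): P₂ = (148 − 2×953/31) / 3 = 894/31.

P₁ = 953/31, P₂ = 894/31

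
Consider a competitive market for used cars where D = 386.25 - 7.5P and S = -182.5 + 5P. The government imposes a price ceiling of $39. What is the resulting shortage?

Shortage = 81.25

Equilibrium price would be P* = 45.5, so the ceiling at 39 binds.
At P = 39: D = 386.25 − 7.5(39) = 93.75, S = -182.5 + 5(39) = 12.5.
Shortage = 93.75 − 12.5 = 81.25.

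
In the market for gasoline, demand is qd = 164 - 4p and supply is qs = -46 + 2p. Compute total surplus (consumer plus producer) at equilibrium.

Total surplus = 216

Equilibrium: 164 - 4p = -46 + 2p gives p* = 35, q* = 24.
Demand choke price: p = 41; supply starts at p = 23.
CS = ½(41 − 35)(24) = 72; PS = ½(35 − 23)(24) = 144.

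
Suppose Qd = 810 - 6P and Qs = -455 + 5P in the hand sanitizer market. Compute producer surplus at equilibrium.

Producer surplus = 1440

Equilibrium: 810 - 6P = -455 + 5P gives P* = 115, Q* = 120.
Supply starts at P = 91 (where Qs = 0).
PS = ½(115 − 91)(120) = 1440.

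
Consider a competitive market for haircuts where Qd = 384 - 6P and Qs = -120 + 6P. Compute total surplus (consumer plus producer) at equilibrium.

Total surplus = 2904

Equilibrium: 384 - 6P = -120 + 6P gives P* = 42, Q* = 132.
Demand choke price: P = 64; supply starts at P = 20.
CS = ½(64 − 42)(132) = 1452; PS = ½(42 − 20)(132) = 1452.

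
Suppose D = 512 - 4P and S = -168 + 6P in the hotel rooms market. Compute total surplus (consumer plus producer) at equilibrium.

Equilibrium: 512 - 4P = -168 + 6P gives P* = 68, Q* = 240.
Demand choke price: P = 128; supply starts at P = 28.
CS = ½(128 − 68)(240) = 7200; PS = ½(68 − 28)(240) = 4800.

Total surplus = 12000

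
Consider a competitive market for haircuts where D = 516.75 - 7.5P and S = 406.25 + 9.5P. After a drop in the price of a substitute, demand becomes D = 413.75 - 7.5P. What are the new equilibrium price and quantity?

P' = 15/34, Q' = 13955/34

Original equilibrium: P* = 6.5, Q* = 468.
New equilibrium: 413.75 - 7.5P = 406.25 + 9.5P, so 7.5 = 17P and P' = 15/34; Q' = 413.75 − 7.5(15/34) = 13955/34.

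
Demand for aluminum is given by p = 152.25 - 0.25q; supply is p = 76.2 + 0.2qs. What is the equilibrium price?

Set the two price expressions equal: 152.25 - 0.25q = 76.2 + 0.2q.
76.05 = 0.45q, so q* = 169.
p* = 152.25 − (0.25)(169) = 110.

p* = 110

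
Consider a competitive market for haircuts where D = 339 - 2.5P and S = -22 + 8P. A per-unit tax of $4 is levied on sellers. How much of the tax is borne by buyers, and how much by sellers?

Buyers bear 64/21, sellers bear 20/21

Pre-tax equilibrium: P* = 722/21, Q* = 5314/21.
Tax on sellers shifts supply to S = -22 + 8(P − 4) = -54 + 8P.
339 - 2.5P = -54 + 8P gives buyer price Pb = 262/7; sellers receive Ps = 262/7 − 4 = 234/7.
New quantity: Q = 339 − 2.5(262/7) = 1718/7.
Buyer burden = 262/7 − 722/21 = 64/21; seller burden = 722/21 − 234/7 = 20/21.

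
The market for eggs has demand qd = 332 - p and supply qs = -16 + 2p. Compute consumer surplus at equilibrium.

Equilibrium: 332 - p = -16 + 2p gives p* = 116, q* = 216.
Demand choke price (qd = 0): p = 332.
CS = ½(332 − 116)(216) = 23328.

Consumer surplus = 23328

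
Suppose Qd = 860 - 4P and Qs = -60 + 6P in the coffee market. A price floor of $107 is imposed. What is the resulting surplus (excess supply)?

Surplus = 150

Equilibrium price would be P* = 92, so the floor at 107 binds.
At P = 107: Qd = 432, Qs = 582.
Surplus = 582 − 432 = 150.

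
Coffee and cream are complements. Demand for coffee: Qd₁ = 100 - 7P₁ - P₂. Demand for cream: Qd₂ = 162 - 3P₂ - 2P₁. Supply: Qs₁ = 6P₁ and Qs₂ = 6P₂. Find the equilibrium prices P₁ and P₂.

P₁ = 738/115, P₂ = 1906/115

Market 1: 100 - 7P₁ - P₂ = 6P₁ → 13P₁ + P₂ = 100.
Market 2: 9P₂ + 2P₁ = 162.
Eliminating P₂: 9×(1) − 1×(2) gives 115P₁ = 738, so P₁ = 738/115.
Back-substitute into (2): P₂ = (162 − 2×738/115) / 9 = 1906/115.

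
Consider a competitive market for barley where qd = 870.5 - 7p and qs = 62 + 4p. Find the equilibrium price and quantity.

p* = 73.5, q* = 356

Set qd = qs: 870.5 - 7p = 62 + 4p.
808.5 = 11p, so p* = 73.5.
q* = 870.5 − 7(73.5) = 356.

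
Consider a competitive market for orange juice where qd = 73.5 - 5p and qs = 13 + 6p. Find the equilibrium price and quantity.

Set qd = qs: 73.5 - 5p = 13 + 6p.
60.5 = 11p, so p* = 5.5.
q* = 73.5 − 5(5.5) = 46.

p* = 5.5, q* = 46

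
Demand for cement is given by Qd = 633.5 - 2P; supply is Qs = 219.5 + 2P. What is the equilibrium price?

P* = 103.5

Set Qd = Qs: 633.5 - 2P = 219.5 + 2P.
414 = 4P, so P* = 103.5.
Q* = 633.5 − 2(103.5) = 426.5.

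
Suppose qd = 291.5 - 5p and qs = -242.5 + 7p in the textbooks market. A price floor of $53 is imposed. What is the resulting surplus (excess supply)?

Surplus = 102

Equilibrium price would be p* = 44.5, so the floor at 53 binds.
At p = 53: qd = 26.5, qs = 128.5.
Surplus = 128.5 − 26.5 = 102.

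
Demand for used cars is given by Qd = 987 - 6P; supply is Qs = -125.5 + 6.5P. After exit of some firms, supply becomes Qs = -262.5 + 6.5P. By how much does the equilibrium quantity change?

Original equilibrium: P* = 89, Q* = 453.
New equilibrium: 987 - 6P = -262.5 + 6.5P, so 1249.5 = 12.5P and P' = 99.96; Q' = 987 − 6(99.96) = 387.24.
Change in quantity: 387.24 − 453 = -65.76.

ΔQ = -65.76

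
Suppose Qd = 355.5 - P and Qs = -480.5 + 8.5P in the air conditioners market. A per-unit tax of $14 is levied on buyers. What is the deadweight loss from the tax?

Pre-tax equilibrium: P* = 88, Q* = 267.5.
Tax on buyers shifts demand to Qd = 355.5 − 1(P + 14) = 341.5 - P.
341.5 - P = -480.5 + 8.5P gives seller price Ps = 1644/19; buyers pay Pb = 1644/19 + 14 = 1910/19.
New quantity: Q = 355.5 − 1(1910/19) = 9689/38.
DWL = ½ × 14 × (267.5 − 9689/38) = 1666/19.

Deadweight loss = 1666/19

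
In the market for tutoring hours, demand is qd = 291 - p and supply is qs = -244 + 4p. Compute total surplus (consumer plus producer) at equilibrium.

Total surplus = 21160

Equilibrium: 291 - p = -244 + 4p gives p* = 107, q* = 184.
Demand choke price: p = 291; supply starts at p = 61.
CS = ½(291 − 107)(184) = 16928; PS = ½(107 − 61)(184) = 4232.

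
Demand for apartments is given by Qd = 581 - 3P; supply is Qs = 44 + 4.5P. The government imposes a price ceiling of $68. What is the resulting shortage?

Shortage = 27

Equilibrium price would be P* = 71.6, so the ceiling at 68 binds.
At P = 68: Qd = 581 − 3(68) = 377, Qs = 44 + 4.5(68) = 350.
Shortage = 377 − 350 = 27.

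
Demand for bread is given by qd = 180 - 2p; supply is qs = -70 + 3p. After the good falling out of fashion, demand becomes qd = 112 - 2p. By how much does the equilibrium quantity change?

Δq = -40.8

Original equilibrium: p* = 50, q* = 80.
New equilibrium: 112 - 2p = -70 + 3p, so 182 = 5p and p' = 36.4; q' = 112 − 2(36.4) = 39.2.
Change in quantity: 39.2 − 80 = -40.8.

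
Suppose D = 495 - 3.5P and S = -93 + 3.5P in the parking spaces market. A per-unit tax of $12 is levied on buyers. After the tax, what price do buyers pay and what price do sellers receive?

Pre-tax equilibrium: P* = 84, Q* = 201.
Tax on buyers shifts demand to D = 495 − 3.5(P + 12) = 453 - 3.5P.
453 - 3.5P = -93 + 3.5P gives seller price Ps = 78; buyers pay Pb = 78 + 12 = 90.
New quantity: Q = 495 − 3.5(90) = 180.

Buyers pay $90, sellers receive $78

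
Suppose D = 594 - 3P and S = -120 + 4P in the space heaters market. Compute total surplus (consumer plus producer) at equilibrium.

Equilibrium: 594 - 3P = -120 + 4P gives P* = 102, Q* = 288.
Demand choke price: P = 198; supply starts at P = 30.
CS = ½(198 − 102)(288) = 13824; PS = ½(102 − 30)(288) = 10368.

Total surplus = 24192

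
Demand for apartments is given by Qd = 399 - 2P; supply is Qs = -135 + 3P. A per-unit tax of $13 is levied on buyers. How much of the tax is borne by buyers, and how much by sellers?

Pre-tax equilibrium: P* = 106.8, Q* = 185.4.
Tax on buyers shifts demand to Qd = 399 − 2(P + 13) = 373 - 2P.
373 - 2P = -135 + 3P gives seller price Ps = 101.6; buyers pay Pb = 101.6 + 13 = 114.6.
New quantity: Q = 399 − 2(114.6) = 169.8.
Buyer burden = 114.6 − 106.8 = 7.8; seller burden = 106.8 − 101.6 = 5.2.

Buyers bear $7.8, sellers bear $5.2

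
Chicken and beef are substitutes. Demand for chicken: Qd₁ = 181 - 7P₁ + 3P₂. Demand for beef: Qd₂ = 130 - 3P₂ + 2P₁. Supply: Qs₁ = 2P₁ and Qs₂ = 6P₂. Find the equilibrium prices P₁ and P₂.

Market 1: 181 - 7P₁ + 3P₂ = 2P₁ → 9P₁ - 3P₂ = 181.
Market 2: 9P₂ - 2P₁ = 130.
Eliminating P₂: 9×(1) + 3×(2) gives 75P₁ = 2019, so P₁ = 26.92.
Back-substitute into (2): P₂ = (130 + 2×26.92) / 9 = 1532/75.

P₁ = 26.92, P₂ = 1532/75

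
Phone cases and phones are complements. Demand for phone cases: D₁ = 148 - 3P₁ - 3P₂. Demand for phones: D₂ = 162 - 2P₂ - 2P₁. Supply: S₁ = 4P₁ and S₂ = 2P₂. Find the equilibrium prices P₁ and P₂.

Market 1: 148 - 3P₁ - 3P₂ = 4P₁ → 7P₁ + 3P₂ = 148.
Market 2: 4P₂ + 2P₁ = 162.
Eliminating P₂: 4×(1) − 3×(2) gives 22P₁ = 106, so P₁ = 53/11.
Back-substitute into (2): P₂ = (162 − 2×53/11) / 4 = 419/11.

P₁ = 53/11, P₂ = 419/11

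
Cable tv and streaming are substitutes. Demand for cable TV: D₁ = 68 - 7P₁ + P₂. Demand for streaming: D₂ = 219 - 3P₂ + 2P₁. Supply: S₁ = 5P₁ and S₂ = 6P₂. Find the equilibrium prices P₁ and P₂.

Market 1: 68 - 7P₁ + P₂ = 5P₁ → 12P₁ - P₂ = 68.
Market 2: 9P₂ - 2P₁ = 219.
Eliminating P₂: 9×(1) + 1×(2) gives 106P₁ = 831, so P₁ = 831/106.
Back-substitute into (2): P₂ = (219 + 2×831/106) / 9 = 1382/53.

P₁ = 831/106, P₂ = 1382/53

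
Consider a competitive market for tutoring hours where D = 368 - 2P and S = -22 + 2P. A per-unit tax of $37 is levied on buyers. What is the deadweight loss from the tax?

Pre-tax equilibrium: P* = 97.5, Q* = 173.
Tax on buyers shifts demand to D = 368 − 2(P + 37) = 294 - 2P.
294 - 2P = -22 + 2P gives seller price Ps = 79; buyers pay Pb = 79 + 37 = 116.
New quantity: Q = 368 − 2(116) = 136.
DWL = ½ × 37 × (173 − 136) = 684.5.

Deadweight loss = 684.5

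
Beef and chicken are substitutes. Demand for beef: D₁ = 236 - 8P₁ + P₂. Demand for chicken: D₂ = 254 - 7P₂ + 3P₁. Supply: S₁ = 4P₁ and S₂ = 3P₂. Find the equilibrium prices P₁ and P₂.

Market 1: 236 - 8P₁ + P₂ = 4P₁ → 12P₁ - P₂ = 236.
Market 2: 10P₂ - 3P₁ = 254.
Eliminating P₂: 10×(1) + 1×(2) gives 117P₁ = 2614, so P₁ = 2614/117.
Back-substitute into (2): P₂ = (254 + 3×2614/117) / 10 = 1252/39.

P₁ = 2614/117, P₂ = 1252/39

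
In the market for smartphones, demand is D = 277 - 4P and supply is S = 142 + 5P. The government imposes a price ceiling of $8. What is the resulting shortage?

Shortage = 63

Equilibrium price would be P* = 15, so the ceiling at 8 binds.
At P = 8: D = 277 − 4(8) = 245, S = 142 + 5(8) = 182.
Shortage = 245 − 182 = 63.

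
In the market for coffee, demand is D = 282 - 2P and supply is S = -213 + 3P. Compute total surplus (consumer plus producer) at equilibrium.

Total surplus = 2940

Equilibrium: 282 - 2P = -213 + 3P gives P* = 99, Q* = 84.
Demand choke price: P = 141; supply starts at P = 71.
CS = ½(141 − 99)(84) = 1764; PS = ½(99 − 71)(84) = 1176.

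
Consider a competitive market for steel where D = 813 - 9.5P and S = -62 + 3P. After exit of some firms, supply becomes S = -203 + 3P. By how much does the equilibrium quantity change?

Original equilibrium: P* = 70, Q* = 148.
New equilibrium: 813 - 9.5P = -203 + 3P, so 1016 = 12.5P and P' = 81.28; Q' = 813 − 9.5(81.28) = 40.84.
Change in quantity: 40.84 − 148 = -107.16.

ΔQ = -107.16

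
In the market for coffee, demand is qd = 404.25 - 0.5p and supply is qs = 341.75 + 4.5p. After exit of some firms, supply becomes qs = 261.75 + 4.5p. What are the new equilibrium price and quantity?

p' = 28.5, q' = 390

Original equilibrium: p* = 12.5, q* = 398.
New equilibrium: 404.25 - 0.5p = 261.75 + 4.5p, so 142.5 = 5p and p' = 28.5; q' = 404.25 − 0.5(28.5) = 390.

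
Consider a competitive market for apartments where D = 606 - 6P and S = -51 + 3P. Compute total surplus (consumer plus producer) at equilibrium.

Total surplus = 7056

Equilibrium: 606 - 6P = -51 + 3P gives P* = 73, Q* = 168.
Demand choke price: P = 101; supply starts at P = 17.
CS = ½(101 − 73)(168) = 2352; PS = ½(73 − 17)(168) = 4704.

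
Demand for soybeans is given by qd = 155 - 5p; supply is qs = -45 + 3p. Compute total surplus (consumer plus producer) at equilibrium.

Equilibrium: 155 - 5p = -45 + 3p gives p* = 25, q* = 30.
Demand choke price: p = 31; supply starts at p = 15.
CS = ½(31 − 25)(30) = 90; PS = ½(25 − 15)(30) = 150.

Total surplus = 240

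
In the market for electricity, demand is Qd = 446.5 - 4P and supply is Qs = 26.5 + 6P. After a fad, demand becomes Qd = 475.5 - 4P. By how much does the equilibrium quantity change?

Original equilibrium: P* = 42, Q* = 278.5.
New equilibrium: 475.5 - 4P = 26.5 + 6P, so 449 = 10P and P' = 44.9; Q' = 475.5 − 4(44.9) = 295.9.
Change in quantity: 295.9 − 278.5 = 17.4.

ΔQ = 17.4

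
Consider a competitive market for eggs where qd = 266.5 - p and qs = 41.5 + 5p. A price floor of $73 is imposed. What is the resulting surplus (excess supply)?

Equilibrium price would be p* = 37.5, so the floor at 73 binds.
At p = 73: qd = 193.5, qs = 406.5.
Surplus = 406.5 − 193.5 = 213.

Surplus = 213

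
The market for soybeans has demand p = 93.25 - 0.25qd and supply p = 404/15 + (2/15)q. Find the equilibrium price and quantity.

p* = 50, q* = 173

Set the two price expressions equal: 93.25 - 0.25q = 404/15 + (2/15)q.
3979/60 = (23/60)q, so q* = 173.
p* = 93.25 − (0.25)(173) = 50.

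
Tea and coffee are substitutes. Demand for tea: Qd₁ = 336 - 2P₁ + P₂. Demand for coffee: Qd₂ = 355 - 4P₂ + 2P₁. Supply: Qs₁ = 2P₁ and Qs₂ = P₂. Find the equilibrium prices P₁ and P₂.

Market 1: 336 - 2P₁ + P₂ = 2P₁ → 4P₁ - P₂ = 336.
Market 2: 5P₂ - 2P₁ = 355.
Eliminating P₂: 5×(1) + 1×(2) gives 18P₁ = 2035, so P₁ = 2035/18.
Back-substitute into (2): P₂ = (355 + 2×2035/18) / 5 = 1046/9.

P₁ = 2035/18, P₂ = 1046/9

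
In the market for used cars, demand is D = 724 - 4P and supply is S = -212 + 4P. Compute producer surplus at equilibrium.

Producer surplus = 8192

Equilibrium: 724 - 4P = -212 + 4P gives P* = 117, Q* = 256.
Supply starts at P = 53 (where S = 0).
PS = ½(117 − 53)(256) = 8192.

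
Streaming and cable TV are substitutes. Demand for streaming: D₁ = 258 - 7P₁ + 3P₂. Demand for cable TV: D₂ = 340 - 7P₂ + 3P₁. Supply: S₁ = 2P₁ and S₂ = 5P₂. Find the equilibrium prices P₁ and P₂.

P₁ = 1372/33, P₂ = 426/11

Market 1: 258 - 7P₁ + 3P₂ = 2P₁ → 9P₁ - 3P₂ = 258.
Market 2: 12P₂ - 3P₁ = 340.
Eliminating P₂: 12×(1) + 3×(2) gives 99P₁ = 4116, so P₁ = 1372/33.
Back-substitute into (2): P₂ = (340 + 3×1372/33) / 12 = 426/11.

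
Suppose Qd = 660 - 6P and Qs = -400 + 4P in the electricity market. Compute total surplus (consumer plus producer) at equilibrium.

Total surplus = 120

Equilibrium: 660 - 6P = -400 + 4P gives P* = 106, Q* = 24.
Demand choke price: P = 110; supply starts at P = 100.
CS = ½(110 − 106)(24) = 48; PS = ½(106 − 100)(24) = 72.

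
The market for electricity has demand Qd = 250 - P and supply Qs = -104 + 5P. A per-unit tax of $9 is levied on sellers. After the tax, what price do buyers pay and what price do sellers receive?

Buyers pay $66.5, sellers receive $57.5

Pre-tax equilibrium: P* = 59, Q* = 191.
Tax on sellers shifts supply to Qs = -104 + 5(P − 9) = -149 + 5P.
250 - P = -149 + 5P gives buyer price Pb = 66.5; sellers receive Ps = 66.5 − 9 = 57.5.
New quantity: Q = 250 − 1(66.5) = 183.5.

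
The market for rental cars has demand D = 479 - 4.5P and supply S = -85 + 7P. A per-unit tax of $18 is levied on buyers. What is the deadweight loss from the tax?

Deadweight loss = 10206/23

Pre-tax equilibrium: P* = 1128/23, Q* = 5941/23.
Tax on buyers shifts demand to D = 479 − 4.5(P + 18) = 398 - 4.5P.
398 - 4.5P = -85 + 7P gives seller price Ps = 42; buyers pay Pb = 42 + 18 = 60.
New quantity: Q = 479 − 4.5(60) = 209.
DWL = ½ × 18 × (5941/23 − 209) = 10206/23.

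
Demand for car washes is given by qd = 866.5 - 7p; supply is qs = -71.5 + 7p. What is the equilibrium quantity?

q* = 397.5

Set qd = qs: 866.5 - 7p = -71.5 + 7p.
938 = 14p, so p* = 67.
q* = 866.5 − 7(67) = 397.5.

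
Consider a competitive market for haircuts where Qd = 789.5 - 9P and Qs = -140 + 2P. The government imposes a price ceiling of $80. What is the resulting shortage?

Shortage = 49.5

Equilibrium price would be P* = 84.5, so the ceiling at 80 binds.
At P = 80: Qd = 789.5 − 9(80) = 69.5, Qs = -140 + 2(80) = 20.
Shortage = 69.5 − 20 = 49.5.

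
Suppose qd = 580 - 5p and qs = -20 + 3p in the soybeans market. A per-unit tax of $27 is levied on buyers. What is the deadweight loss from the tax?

Deadweight loss = 683.4375

Pre-tax equilibrium: p* = 75, q* = 205.
Tax on buyers shifts demand to qd = 580 − 5(p + 27) = 445 - 5p.
445 - 5p = -20 + 3p gives seller price ps = 58.125; buyers pay pb = 58.125 + 27 = 85.125.
New quantity: q = 580 − 5(85.125) = 154.375.
DWL = ½ × 27 × (205 − 154.375) = 683.4375.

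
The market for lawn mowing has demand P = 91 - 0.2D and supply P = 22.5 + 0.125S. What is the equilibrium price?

Set the two price expressions equal: 91 - 0.2Q = 22.5 + 0.125Q.
68.5 = 0.325Q, so Q* = 2740/13.
P* = 91 − (0.2)(2740/13) = 635/13.

P* = 635/13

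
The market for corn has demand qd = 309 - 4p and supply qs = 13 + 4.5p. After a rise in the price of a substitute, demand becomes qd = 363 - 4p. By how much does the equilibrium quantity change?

Original equilibrium: p* = 592/17, q* = 2885/17.
New equilibrium: 363 - 4p = 13 + 4.5p, so 350 = 8.5p and p' = 700/17; q' = 363 − 4(700/17) = 3371/17.
Change in quantity: 3371/17 − 2885/17 = 486/17.

Δq = 486/17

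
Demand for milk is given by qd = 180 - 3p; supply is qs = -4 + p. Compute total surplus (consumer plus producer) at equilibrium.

Equilibrium: 180 - 3p = -4 + p gives p* = 46, q* = 42.
Demand choke price: p = 60; supply starts at p = 4.
CS = ½(60 − 46)(42) = 294; PS = ½(46 − 4)(42) = 882.

Total surplus = 1176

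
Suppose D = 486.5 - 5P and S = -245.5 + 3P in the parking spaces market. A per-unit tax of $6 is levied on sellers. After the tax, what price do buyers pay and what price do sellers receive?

Pre-tax equilibrium: P* = 91.5, Q* = 29.
Tax on sellers shifts supply to S = -245.5 + 3(P − 6) = -263.5 + 3P.
486.5 - 5P = -263.5 + 3P gives buyer price Pb = 93.75; sellers receive Ps = 93.75 − 6 = 87.75.
New quantity: Q = 486.5 − 5(93.75) = 17.75.

Buyers pay $93.75, sellers receive $87.75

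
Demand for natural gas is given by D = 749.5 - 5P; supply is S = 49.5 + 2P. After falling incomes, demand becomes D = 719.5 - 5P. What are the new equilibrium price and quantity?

Original equilibrium: P* = 100, Q* = 249.5.
New equilibrium: 719.5 - 5P = 49.5 + 2P, so 670 = 7P and P' = 670/7; Q' = 719.5 − 5(670/7) = 3373/14.

P' = 670/7, Q' = 3373/14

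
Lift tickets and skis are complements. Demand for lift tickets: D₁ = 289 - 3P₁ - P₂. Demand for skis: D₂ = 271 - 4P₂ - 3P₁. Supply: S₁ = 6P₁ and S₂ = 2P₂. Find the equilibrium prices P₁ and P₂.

P₁ = 1463/51, P₂ = 524/17

Market 1: 289 - 3P₁ - P₂ = 6P₁ → 9P₁ + P₂ = 289.
Market 2: 6P₂ + 3P₁ = 271.
Eliminating P₂: 6×(1) − 1×(2) gives 51P₁ = 1463, so P₁ = 1463/51.
Back-substitute into (2): P₂ = (271 − 3×1463/51) / 6 = 524/17.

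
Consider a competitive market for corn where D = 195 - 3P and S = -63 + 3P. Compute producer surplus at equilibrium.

Equilibrium: 195 - 3P = -63 + 3P gives P* = 43, Q* = 66.
Supply starts at P = 21 (where S = 0).
PS = ½(43 − 21)(66) = 726.

Producer surplus = 726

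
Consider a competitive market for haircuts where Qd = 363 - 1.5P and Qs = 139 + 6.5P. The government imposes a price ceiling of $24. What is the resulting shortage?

Shortage = 32

Equilibrium price would be P* = 28, so the ceiling at 24 binds.
At P = 24: Qd = 363 − 1.5(24) = 327, Qs = 139 + 6.5(24) = 295.
Shortage = 327 − 295 = 32.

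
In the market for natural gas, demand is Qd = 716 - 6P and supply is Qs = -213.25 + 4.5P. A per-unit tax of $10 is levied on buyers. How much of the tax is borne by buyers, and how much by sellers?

Pre-tax equilibrium: P* = 88.5, Q* = 185.
Tax on buyers shifts demand to Qd = 716 − 6(P + 10) = 656 - 6P.
656 - 6P = -213.25 + 4.5P gives seller price Ps = 1159/14; buyers pay Pb = 1159/14 + 10 = 1299/14.
New quantity: Q = 716 − 6(1299/14) = 1115/7.
Buyer burden = 1299/14 − 88.5 = 30/7; seller burden = 88.5 − 1159/14 = 40/7.

Buyers bear 30/7, sellers bear 40/7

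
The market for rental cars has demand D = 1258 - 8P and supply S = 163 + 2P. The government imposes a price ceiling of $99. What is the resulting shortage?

Equilibrium price would be P* = 109.5, so the ceiling at 99 binds.
At P = 99: D = 1258 − 8(99) = 466, S = 163 + 2(99) = 361.
Shortage = 466 − 361 = 105.

Shortage = 105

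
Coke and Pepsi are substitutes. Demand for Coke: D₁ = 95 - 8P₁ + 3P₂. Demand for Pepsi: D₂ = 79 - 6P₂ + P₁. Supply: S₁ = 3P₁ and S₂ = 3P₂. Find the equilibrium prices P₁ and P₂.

Market 1: 95 - 8P₁ + 3P₂ = 3P₁ → 11P₁ - 3P₂ = 95.
Market 2: 9P₂ - P₁ = 79.
Eliminating P₂: 9×(1) + 3×(2) gives 96P₁ = 1092, so P₁ = 11.375.
Back-substitute into (2): P₂ = (79 + 1×11.375) / 9 = 241/24.

P₁ = 11.375, P₂ = 241/24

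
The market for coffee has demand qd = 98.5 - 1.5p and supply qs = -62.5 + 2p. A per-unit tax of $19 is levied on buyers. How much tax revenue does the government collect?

Pre-tax equilibrium: p* = 46, q* = 29.5.
Tax on buyers shifts demand to qd = 98.5 − 1.5(p + 19) = 70 - 1.5p.
70 - 1.5p = -62.5 + 2p gives seller price ps = 265/7; buyers pay pb = 265/7 + 19 = 398/7.
New quantity: q = 98.5 − 1.5(398/7) = 185/14.
Revenue = 19 × 185/14 = 3515/14.

Tax revenue = 3515/14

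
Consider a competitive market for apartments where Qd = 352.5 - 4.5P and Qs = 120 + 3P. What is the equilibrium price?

P* = 31

Set Qd = Qs: 352.5 - 4.5P = 120 + 3P.
232.5 = 7.5P, so P* = 31.
Q* = 352.5 − 4.5(31) = 213.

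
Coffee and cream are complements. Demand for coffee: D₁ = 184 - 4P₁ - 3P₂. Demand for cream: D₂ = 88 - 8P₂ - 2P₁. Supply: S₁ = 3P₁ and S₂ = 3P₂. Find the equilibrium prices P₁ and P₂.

Market 1: 184 - 4P₁ - 3P₂ = 3P₁ → 7P₁ + 3P₂ = 184.
Market 2: 11P₂ + 2P₁ = 88.
Eliminating P₂: 11×(1) − 3×(2) gives 71P₁ = 1760, so P₁ = 1760/71.
Back-substitute into (2): P₂ = (88 − 2×1760/71) / 11 = 248/71.

P₁ = 1760/71, P₂ = 248/71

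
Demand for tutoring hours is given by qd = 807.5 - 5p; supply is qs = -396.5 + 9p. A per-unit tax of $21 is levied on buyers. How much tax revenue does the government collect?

Tax revenue = 6510

Pre-tax equilibrium: p* = 86, q* = 377.5.
Tax on buyers shifts demand to qd = 807.5 − 5(p + 21) = 702.5 - 5p.
702.5 - 5p = -396.5 + 9p gives seller price ps = 78.5; buyers pay pb = 78.5 + 21 = 99.5.
New quantity: q = 807.5 − 5(99.5) = 310.
Revenue = 21 × 310 = 6510.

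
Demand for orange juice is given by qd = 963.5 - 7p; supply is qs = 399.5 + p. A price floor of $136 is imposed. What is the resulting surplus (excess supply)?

Equilibrium price would be p* = 70.5, so the floor at 136 binds.
At p = 136: qd = 11.5, qs = 535.5.
Surplus = 535.5 − 11.5 = 524.

Surplus = 524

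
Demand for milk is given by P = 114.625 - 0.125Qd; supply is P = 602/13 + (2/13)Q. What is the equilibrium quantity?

Q* = 245

Set the two price expressions equal: 114.625 - 0.125Q = 602/13 + (2/13)Q.
7105/104 = (29/104)Q, so Q* = 245.
P* = 114.625 − (0.125)(245) = 84.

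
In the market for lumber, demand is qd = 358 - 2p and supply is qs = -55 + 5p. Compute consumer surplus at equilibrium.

Equilibrium: 358 - 2p = -55 + 5p gives p* = 59, q* = 240.
Demand choke price (qd = 0): p = 179.
CS = ½(179 − 59)(240) = 14400.

Consumer surplus = 14400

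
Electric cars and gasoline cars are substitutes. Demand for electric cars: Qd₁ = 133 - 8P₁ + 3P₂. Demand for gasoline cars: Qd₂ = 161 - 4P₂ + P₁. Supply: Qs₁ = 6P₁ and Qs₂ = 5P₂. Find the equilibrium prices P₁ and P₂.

P₁ = 560/41, P₂ = 2387/123

Market 1: 133 - 8P₁ + 3P₂ = 6P₁ → 14P₁ - 3P₂ = 133.
Market 2: 9P₂ - P₁ = 161.
Eliminating P₂: 9×(1) + 3×(2) gives 123P₁ = 1680, so P₁ = 560/41.
Back-substitute into (2): P₂ = (161 + 1×560/41) / 9 = 2387/123.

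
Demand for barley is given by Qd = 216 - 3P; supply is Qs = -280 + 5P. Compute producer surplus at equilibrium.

Equilibrium: 216 - 3P = -280 + 5P gives P* = 62, Q* = 30.
Supply starts at P = 56 (where Qs = 0).
PS = ½(62 − 56)(30) = 90.

Producer surplus = 90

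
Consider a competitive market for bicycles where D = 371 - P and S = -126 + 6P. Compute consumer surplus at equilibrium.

Equilibrium: 371 - P = -126 + 6P gives P* = 71, Q* = 300.
Demand choke price (D = 0): P = 371.
CS = ½(371 − 71)(300) = 45000.

Consumer surplus = 45000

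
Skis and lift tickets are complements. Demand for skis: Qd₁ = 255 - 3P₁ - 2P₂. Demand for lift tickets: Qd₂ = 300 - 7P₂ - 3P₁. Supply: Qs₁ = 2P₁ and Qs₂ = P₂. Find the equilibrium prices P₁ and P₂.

Market 1: 255 - 3P₁ - 2P₂ = 2P₁ → 5P₁ + 2P₂ = 255.
Market 2: 8P₂ + 3P₁ = 300.
Eliminating P₂: 8×(1) − 2×(2) gives 34P₁ = 1440, so P₁ = 720/17.
Back-substitute into (2): P₂ = (300 − 3×720/17) / 8 = 735/34.

P₁ = 720/17, P₂ = 735/34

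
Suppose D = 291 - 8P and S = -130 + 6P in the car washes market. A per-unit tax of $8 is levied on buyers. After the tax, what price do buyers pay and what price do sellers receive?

Pre-tax equilibrium: P* = 421/14, Q* = 353/7.
Tax on buyers shifts demand to D = 291 − 8(P + 8) = 227 - 8P.
227 - 8P = -130 + 6P gives seller price Ps = 25.5; buyers pay Pb = 25.5 + 8 = 33.5.
New quantity: Q = 291 − 8(33.5) = 23.

Buyers pay $33.5, sellers receive $25.5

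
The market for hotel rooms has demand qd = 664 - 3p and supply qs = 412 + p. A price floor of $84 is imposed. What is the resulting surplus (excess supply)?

Equilibrium price would be p* = 63, so the floor at 84 binds.
At p = 84: qd = 412, qs = 496.
Surplus = 496 − 412 = 84.

Surplus = 84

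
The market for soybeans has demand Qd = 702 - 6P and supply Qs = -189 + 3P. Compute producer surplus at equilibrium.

Producer surplus = 1944

Equilibrium: 702 - 6P = -189 + 3P gives P* = 99, Q* = 108.
Supply starts at P = 63 (where Qs = 0).
PS = ½(99 − 63)(108) = 1944.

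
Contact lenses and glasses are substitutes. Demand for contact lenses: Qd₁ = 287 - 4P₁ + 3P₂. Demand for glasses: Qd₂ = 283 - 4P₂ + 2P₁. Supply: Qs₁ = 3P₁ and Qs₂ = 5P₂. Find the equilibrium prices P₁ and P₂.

Market 1: 287 - 4P₁ + 3P₂ = 3P₁ → 7P₁ - 3P₂ = 287.
Market 2: 9P₂ - 2P₁ = 283.
Eliminating P₂: 9×(1) + 3×(2) gives 57P₁ = 3432, so P₁ = 1144/19.
Back-substitute into (2): P₂ = (283 + 2×1144/19) / 9 = 2555/57.

P₁ = 1144/19, P₂ = 2555/57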